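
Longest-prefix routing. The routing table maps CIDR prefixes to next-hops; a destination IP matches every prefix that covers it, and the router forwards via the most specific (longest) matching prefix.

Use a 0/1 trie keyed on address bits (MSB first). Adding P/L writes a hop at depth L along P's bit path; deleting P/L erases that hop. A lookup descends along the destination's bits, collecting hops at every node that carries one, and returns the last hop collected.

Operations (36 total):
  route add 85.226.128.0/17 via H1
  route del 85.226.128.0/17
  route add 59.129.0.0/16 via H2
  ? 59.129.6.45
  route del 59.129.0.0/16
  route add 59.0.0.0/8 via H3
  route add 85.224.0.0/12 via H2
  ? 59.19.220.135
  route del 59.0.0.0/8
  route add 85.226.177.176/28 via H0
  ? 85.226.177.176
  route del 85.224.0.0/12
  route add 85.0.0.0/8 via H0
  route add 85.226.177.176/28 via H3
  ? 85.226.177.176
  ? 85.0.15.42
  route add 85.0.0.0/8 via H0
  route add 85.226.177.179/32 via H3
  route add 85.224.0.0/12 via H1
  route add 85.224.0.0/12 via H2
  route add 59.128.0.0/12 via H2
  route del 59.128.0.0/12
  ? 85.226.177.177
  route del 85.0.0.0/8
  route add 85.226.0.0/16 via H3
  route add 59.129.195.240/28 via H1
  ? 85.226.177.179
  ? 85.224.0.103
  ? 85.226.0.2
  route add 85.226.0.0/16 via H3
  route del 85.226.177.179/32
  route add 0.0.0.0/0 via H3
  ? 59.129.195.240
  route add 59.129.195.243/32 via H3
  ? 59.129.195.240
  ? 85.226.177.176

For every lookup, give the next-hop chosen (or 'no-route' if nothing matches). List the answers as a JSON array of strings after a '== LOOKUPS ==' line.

Trace:
  + 85.226.128.0/17 (H1) depth=17
  - 85.226.128.0/17 clear@17
  + 59.129.0.0/16 (H2) depth=16
  Q 59.129.6.45: descend 0011101110000001 ; hops seen [H2] ; pick H2
  - 59.129.0.0/16 clear@16
  + 59.0.0.0/8 (H3) depth=8
  + 85.224.0.0/12 (H2) depth=12
  Q 59.19.220.135: descend 00111011 ; hops seen [H3] ; pick H3
  - 59.0.0.0/8 clear@8
  + 85.226.177.176/28 (H0) depth=28
  Q 85.226.177.176: descend 0101010111100010101100011011 ; hops seen [H2,H0] ; pick H0
  - 85.224.0.0/12 clear@12
  + 85.0.0.0/8 (H0) depth=8
  + 85.226.177.176/28 (H3) depth=28
  Q 85.226.177.176: descend 0101010111100010101100011011 ; hops seen [H0,H3] ; pick H3
  Q 85.0.15.42: descend 01010101 ; hops seen [H0] ; pick H0
  + 85.0.0.0/8 (H0) depth=8
  + 85.226.177.179/32 (H3) depth=32
  + 85.224.0.0/12 (H1) depth=12
  + 85.224.0.0/12 (H2) depth=12
  + 59.128.0.0/12 (H2) depth=12
  - 59.128.0.0/12 clear@12
  Q 85.226.177.177: descend 010101011110001010110001101100 ; hops seen [H0,H2,H3] ; pick H3
  - 85.0.0.0/8 clear@8
  + 85.226.0.0/16 (H3) depth=16
  + 59.129.195.240/28 (H1) depth=28
  Q 85.226.177.179: descend 01010101111000101011000110110011 ; hops seen [H2,H3,H3,H3] ; pick H3
  Q 85.224.0.103: descend 01010101111000 ; hops seen [H2] ; pick H2
  Q 85.226.0.2: descend 0101010111100010 ; hops seen [H2,H3] ; pick H3
  + 85.226.0.0/16 (H3) depth=16
  - 85.226.177.179/32 clear@32
  + 0.0.0.0/0 (H3) depth=0
  Q 59.129.195.240: descend 0011101110000001110000111111 ; hops seen [H3,H1] ; pick H1
  + 59.129.195.243/32 (H3) depth=32
  Q 59.129.195.240: descend 001110111000000111000011111100 ; hops seen [H3,H1] ; pick H1
  Q 85.226.177.176: descend 010101011110001010110001101100 ; hops seen [H3,H2,H3,H3] ; pick H3

== LOOKUPS ==
["H2","H3","H0","H3","H0","H3","H3","H2","H3","H1","H1","H3"]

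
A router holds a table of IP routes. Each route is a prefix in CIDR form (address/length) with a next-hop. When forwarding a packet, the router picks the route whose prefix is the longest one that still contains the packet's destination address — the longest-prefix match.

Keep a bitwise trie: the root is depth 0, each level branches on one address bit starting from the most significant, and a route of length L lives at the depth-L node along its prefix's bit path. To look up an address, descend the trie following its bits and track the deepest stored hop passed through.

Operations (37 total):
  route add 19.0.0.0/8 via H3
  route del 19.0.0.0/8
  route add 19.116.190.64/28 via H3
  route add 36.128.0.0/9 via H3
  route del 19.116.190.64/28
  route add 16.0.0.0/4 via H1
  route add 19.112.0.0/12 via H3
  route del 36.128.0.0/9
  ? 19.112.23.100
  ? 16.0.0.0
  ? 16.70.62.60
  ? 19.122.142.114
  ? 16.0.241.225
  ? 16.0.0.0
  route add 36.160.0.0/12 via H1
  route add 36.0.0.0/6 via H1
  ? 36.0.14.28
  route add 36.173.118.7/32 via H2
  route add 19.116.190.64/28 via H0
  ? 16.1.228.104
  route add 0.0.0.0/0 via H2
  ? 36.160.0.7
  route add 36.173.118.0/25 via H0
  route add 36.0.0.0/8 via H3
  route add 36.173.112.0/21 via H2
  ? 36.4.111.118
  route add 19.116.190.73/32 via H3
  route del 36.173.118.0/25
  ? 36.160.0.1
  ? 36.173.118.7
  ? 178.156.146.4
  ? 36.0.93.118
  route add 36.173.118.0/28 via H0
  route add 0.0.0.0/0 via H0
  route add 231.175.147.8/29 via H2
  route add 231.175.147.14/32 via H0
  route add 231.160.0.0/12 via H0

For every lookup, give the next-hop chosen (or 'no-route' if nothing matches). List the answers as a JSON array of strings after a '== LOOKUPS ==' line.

Process each operation:
  + 19.0.0.0/8 (H3) depth=8
  del 19.0.0.0/8 (clear depth 8)
  + 19.116.190.64/28 (H3) depth=28
  + 36.128.0.0/9 (H3) depth=9
  del 19.116.190.64/28 (clear depth 28)
  + 16.0.0.0/4 (H1) depth=4
  + 19.112.0.0/12 (H3) depth=12
  del 36.128.0.0/9 (clear depth 9)
  ? 19.112.23.100  path d0:-→d1:-→d2:-→d3:-→d4:H1→d5:-→d6:-→d7:-→d8:-→d9:-→d10:-→d11:-→d12:H3→d13:-  best=H3
  ? 16.0.0.0  path d0:-→d1:-→d2:-→d3:-→d4:H1→d5:-→d6:-  best=H1
  ? 16.70.62.60  path d0:-→d1:-→d2:-→d3:-→d4:H1→d5:-→d6:-  best=H1
  ? 19.122.142.114  path d0:-→d1:-→d2:-→d3:-→d4:H1→d5:-→d6:-→d7:-→d8:-→d9:-→d10:-→d11:-→d12:H3  best=H3
  ? 16.0.241.225  path d0:-→d1:-→d2:-→d3:-→d4:H1→d5:-→d6:-  best=H1
  ? 16.0.0.0  path d0:-→d1:-→d2:-→d3:-→d4:H1→d5:-→d6:-  best=H1
  + 36.160.0.0/12 (H1) depth=12
  + 36.0.0.0/6 (H1) depth=6
  ? 36.0.14.28  path d0:-→d1:-→d2:-→d3:-→d4:-→d5:-→d6:H1→d7:-→d8:-  best=H1
  + 36.173.118.7/32 (H2) depth=32
  + 19.116.190.64/28 (H0) depth=28
  ? 16.1.228.104  path d0:-→d1:-→d2:-→d3:-→d4:H1→d5:-→d6:-  best=H1
  + 0.0.0.0/0 (H2) depth=0
  ? 36.160.0.7  path d0:H2→d1:-→d2:-→d3:-→d4:-→d5:-→d6:H1→d7:-→d8:-→d9:-→d10:-→d11:-→d12:H1  best=H1
  + 36.173.118.0/25 (H0) depth=25
  + 36.0.0.0/8 (H3) depth=8
  + 36.173.112.0/21 (H2) depth=21
  ? 36.4.111.118  path d0:H2→d1:-→d2:-→d3:-→d4:-→d5:-→d6:H1→d7:-→d8:H3  best=H3
  + 19.116.190.73/32 (H3) depth=32
  del 36.173.118.0/25 (clear depth 25)
  ? 36.160.0.1  path d0:H2→d1:-→d2:-→d3:-→d4:-→d5:-→d6:H1→d7:-→d8:H3→d9:-→d10:-→d11:-→d12:H1  best=H1
  ? 36.173.118.7  path d0:H2→d1:-→d2:-→d3:-→d4:-→d5:-→d6:H1→d7:-→d8:H3→d9:-→d10:-→d11:-→d12:H1→d13:-→d14:-→d15:-→d16:-→d17:-→d18:-→d19:-→d20:-→d21:H2→d22:-→d23:-→d24:-→d25:-→d26:-→d27:-→d28:-→d29:-→d30:-→d31:-→d32:H2  best=H2
  ? 178.156.146.4  path d0:H2  best=H2
  ? 36.0.93.118  path d0:H2→d1:-→d2:-→d3:-→d4:-→d5:-→d6:H1→d7:-→d8:H3  best=H3
  + 36.173.118.0/28 (H0) depth=28
  + 0.0.0.0/0 (H0) depth=0
  + 231.175.147.8/29 (H2) depth=29
  + 231.175.147.14/32 (H0) depth=32
  + 231.160.0.0/12 (H0) depth=12

== LOOKUPS ==
["H3","H1","H1","H3","H1","H1","H1","H1","H1","H3","H1","H2","H2","H3"]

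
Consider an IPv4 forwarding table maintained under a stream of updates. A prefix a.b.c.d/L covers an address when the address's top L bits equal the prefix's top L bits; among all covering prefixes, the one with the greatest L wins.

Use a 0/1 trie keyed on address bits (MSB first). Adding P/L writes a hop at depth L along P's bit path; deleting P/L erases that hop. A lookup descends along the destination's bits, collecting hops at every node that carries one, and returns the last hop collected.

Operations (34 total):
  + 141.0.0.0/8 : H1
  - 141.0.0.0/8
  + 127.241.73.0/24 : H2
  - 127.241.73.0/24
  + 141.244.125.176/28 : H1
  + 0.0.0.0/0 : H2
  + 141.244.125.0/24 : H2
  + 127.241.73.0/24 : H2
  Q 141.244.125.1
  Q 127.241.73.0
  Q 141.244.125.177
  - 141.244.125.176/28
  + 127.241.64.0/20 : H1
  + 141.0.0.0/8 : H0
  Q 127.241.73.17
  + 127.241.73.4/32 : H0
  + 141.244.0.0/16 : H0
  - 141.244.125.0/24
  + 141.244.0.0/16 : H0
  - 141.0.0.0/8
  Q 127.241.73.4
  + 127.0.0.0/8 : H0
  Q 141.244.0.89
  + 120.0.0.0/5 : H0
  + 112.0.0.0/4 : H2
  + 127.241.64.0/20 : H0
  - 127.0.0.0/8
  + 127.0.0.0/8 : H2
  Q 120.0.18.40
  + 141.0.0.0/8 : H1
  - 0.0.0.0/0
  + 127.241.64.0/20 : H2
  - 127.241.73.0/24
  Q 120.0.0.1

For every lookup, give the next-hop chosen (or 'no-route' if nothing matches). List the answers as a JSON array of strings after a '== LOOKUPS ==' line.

Trace:
  add 141.0.0.0/8 -> H1 at depth 8
  - 141.0.0.0/8 clear@8
  add 127.241.73.0/24 -> H2 at depth 24
  - 127.241.73.0/24 clear@24
  add 141.244.125.176/28 -> H1 at depth 28
  add 0.0.0.0/0 -> H2 at depth 0
  add 141.244.125.0/24 -> H2 at depth 24
  add 127.241.73.0/24 -> H2 at depth 24
  Q 141.244.125.1: descend 100011011111010001111101 ; hops seen [H2,H2] ; pick H2
  Q 127.241.73.0: descend 011111111111000101001001 ; hops seen [H2,H2] ; pick H2
  Q 141.244.125.177: descend 1000110111110100011111011011 ; hops seen [H2,H2,H1] ; pick H1
  - 141.244.125.176/28 clear@28
  add 127.241.64.0/20 -> H1 at depth 20
  add 141.0.0.0/8 -> H0 at depth 8
  Q 127.241.73.17: descend 011111111111000101001001 ; hops seen [H2,H1,H2] ; pick H2
  add 127.241.73.4/32 -> H0 at depth 32
  add 141.244.0.0/16 -> H0 at depth 16
  - 141.244.125.0/24 clear@24
  add 141.244.0.0/16 -> H0 at depth 16
  - 141.0.0.0/8 clear@8
  Q 127.241.73.4: descend 01111111111100010100100100000100 ; hops seen [H2,H1,H2,H0] ; pick H0
  add 127.0.0.0/8 -> H0 at depth 8
  Q 141.244.0.89: descend 10001101111101000 ; hops seen [H2,H0] ; pick H0
  add 120.0.0.0/5 -> H0 at depth 5
  add 112.0.0.0/4 -> H2 at depth 4
  add 127.241.64.0/20 -> H0 at depth 20
  - 127.0.0.0/8 clear@8
  add 127.0.0.0/8 -> H2 at depth 8
  Q 120.0.18.40: descend 01111 ; hops seen [H2,H2,H0] ; pick H0
  add 141.0.0.0/8 -> H1 at depth 8
  - 0.0.0.0/0 clear@0
  add 127.241.64.0/20 -> H2 at depth 20
  - 127.241.73.0/24 clear@24
  Q 120.0.0.1: descend 01111 ; hops seen [H2,H0] ; pick H0

== LOOKUPS ==
["H2","H2","H1","H2","H0","H0","H0","H0"]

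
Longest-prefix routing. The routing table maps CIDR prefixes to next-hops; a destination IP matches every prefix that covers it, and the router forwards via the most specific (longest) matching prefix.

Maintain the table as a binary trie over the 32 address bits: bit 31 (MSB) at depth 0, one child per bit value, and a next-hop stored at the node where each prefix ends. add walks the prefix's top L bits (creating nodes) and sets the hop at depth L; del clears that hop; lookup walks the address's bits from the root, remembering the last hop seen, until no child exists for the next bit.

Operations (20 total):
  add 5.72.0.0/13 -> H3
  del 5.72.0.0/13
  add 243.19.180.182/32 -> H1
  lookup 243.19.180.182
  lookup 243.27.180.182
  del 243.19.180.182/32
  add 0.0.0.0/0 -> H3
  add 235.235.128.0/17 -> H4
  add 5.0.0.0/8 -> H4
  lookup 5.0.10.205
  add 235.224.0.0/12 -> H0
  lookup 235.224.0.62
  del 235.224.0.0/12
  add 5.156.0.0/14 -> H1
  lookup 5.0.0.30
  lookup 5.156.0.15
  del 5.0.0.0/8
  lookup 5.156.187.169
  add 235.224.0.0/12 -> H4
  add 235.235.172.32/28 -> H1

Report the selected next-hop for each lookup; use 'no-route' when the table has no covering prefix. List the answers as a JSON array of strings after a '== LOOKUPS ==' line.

Trace:
  add 5.72.0.0/13 -> H3 at depth 13
  - 5.72.0.0/13 clear@13
  add 243.19.180.182/32 -> H1 at depth 32
  ? 243.19.180.182  path d0:-→d1:-→d2:-→d3:-→d4:-→d5:-→d6:-→d7:-→d8:-→d9:-→d10:-→d11:-→d12:-→d13:-→d14:-→d15:-→d16:-→d17:-→d18:-→d19:-→d20:-→d21:-→d22:-→d23:-→d24:-→d25:-→d26:-→d27:-→d28:-→d29:-→d30:-→d31:-→d32:H1  best=H1
  ? 243.27.180.182  path d0:-→d1:-→d2:-→d3:-→d4:-→d5:-→d6:-→d7:-→d8:-→d9:-→d10:-→d11:-→d12:-  best=no-route
  - 243.19.180.182/32 clear@32
  add 0.0.0.0/0 -> H3 at depth 0
  add 235.235.128.0/17 -> H4 at depth 17
  add 5.0.0.0/8 -> H4 at depth 8
  ? 5.0.10.205  path d0:H3→d1:-→d2:-→d3:-→d4:-→d5:-→d6:-→d7:-→d8:H4→d9:-  best=H4
  add 235.224.0.0/12 -> H0 at depth 12
  ? 235.224.0.62  path d0:H3→d1:-→d2:-→d3:-→d4:-→d5:-→d6:-→d7:-→d8:-→d9:-→d10:-→d11:-→d12:H0  best=H0
  - 235.224.0.0/12 clear@12
  add 5.156.0.0/14 -> H1 at depth 14
  ? 5.0.0.30  path d0:H3→d1:-→d2:-→d3:-→d4:-→d5:-→d6:-→d7:-→d8:H4→d9:-  best=H4
  ? 5.156.0.15  path d0:H3→d1:-→d2:-→d3:-→d4:-→d5:-→d6:-→d7:-→d8:H4→d9:-→d10:-→d11:-→d12:-→d13:-→d14:H1  best=H1
  - 5.0.0.0/8 clear@8
  ? 5.156.187.169  path d0:H3→d1:-→d2:-→d3:-→d4:-→d5:-→d6:-→d7:-→d8:-→d9:-→d10:-→d11:-→d12:-→d13:-→d14:H1  best=H1
  add 235.224.0.0/12 -> H4 at depth 12
  add 235.235.172.32/28 -> H1 at depth 28

== LOOKUPS ==
["H1","no-route","H4","H0","H4","H1","H1"]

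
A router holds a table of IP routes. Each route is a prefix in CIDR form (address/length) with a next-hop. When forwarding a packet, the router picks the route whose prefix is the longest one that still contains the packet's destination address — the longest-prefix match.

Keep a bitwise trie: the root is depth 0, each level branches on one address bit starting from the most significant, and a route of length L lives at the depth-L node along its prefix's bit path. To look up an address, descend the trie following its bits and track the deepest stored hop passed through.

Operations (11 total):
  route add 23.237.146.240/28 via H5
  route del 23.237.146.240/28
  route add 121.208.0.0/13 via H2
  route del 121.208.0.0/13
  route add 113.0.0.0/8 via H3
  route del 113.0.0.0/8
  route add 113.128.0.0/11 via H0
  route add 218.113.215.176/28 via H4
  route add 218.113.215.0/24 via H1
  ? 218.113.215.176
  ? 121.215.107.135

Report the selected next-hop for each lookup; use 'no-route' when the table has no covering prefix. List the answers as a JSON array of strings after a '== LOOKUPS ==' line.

Trace:
  + 23.237.146.240/28 (H5) depth=28
  - 23.237.146.240/28 clear@28
  + 121.208.0.0/13 (H2) depth=13
  - 121.208.0.0/13 clear@13
  + 113.0.0.0/8 (H3) depth=8
  - 113.0.0.0/8 clear@8
  + 113.128.0.0/11 (H0) depth=11
  + 218.113.215.176/28 (H4) depth=28
  + 218.113.215.0/24 (H1) depth=24
  ? 218.113.215.176  path d0:-→d1:-→d2:-→d3:-→d4:-→d5:-→d6:-→d7:-→d8:-→d9:-→d10:-→d11:-→d12:-→d13:-→d14:-→d15:-→d16:-→d17:-→d18:-→d19:-→d20:-→d21:-→d22:-→d23:-→d24:H1→d25:-→d26:-→d27:-→d28:H4  best=H4
  ? 121.215.107.135  path d0:-→d1:-→d2:-→d3:-→d4:-→d5:-→d6:-→d7:-→d8:-→d9:-→d10:-→d11:-→d12:-→d13:-  best=no-route

== LOOKUPS ==
["H4","no-route"]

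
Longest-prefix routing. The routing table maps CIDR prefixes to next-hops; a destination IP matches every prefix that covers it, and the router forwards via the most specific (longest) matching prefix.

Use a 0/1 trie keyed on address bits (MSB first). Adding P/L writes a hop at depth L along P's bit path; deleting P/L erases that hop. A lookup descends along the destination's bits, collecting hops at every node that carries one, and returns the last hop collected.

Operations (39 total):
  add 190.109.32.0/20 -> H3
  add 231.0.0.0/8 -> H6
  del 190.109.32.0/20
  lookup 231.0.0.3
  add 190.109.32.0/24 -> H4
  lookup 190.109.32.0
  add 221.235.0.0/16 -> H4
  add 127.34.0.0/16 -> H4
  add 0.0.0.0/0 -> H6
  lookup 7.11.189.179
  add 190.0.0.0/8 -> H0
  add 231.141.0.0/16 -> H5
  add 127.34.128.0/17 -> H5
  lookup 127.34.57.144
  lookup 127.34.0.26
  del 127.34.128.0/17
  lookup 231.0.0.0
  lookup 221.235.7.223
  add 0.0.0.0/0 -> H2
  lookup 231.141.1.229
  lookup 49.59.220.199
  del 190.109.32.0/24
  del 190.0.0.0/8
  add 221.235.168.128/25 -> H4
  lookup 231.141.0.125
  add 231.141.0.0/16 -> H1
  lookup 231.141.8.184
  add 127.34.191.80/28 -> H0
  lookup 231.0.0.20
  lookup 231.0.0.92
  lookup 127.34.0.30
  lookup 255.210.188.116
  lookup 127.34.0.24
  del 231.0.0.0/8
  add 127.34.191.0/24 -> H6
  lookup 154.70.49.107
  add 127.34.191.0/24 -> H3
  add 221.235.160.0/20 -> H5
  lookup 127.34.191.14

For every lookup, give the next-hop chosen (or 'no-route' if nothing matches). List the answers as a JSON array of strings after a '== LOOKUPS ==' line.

Process each operation:
  + 190.109.32.0/20 (H3) depth=20
  + 231.0.0.0/8 (H6) depth=8
  del 190.109.32.0/20 (clear depth 20)
  Q 231.0.0.3: descend 11100111 ; hops seen [H6] ; pick H6
  + 190.109.32.0/24 (H4) depth=24
  Q 190.109.32.0: descend 101111100110110100100000 ; hops seen [H4] ; pick H4
  + 221.235.0.0/16 (H4) depth=16
  + 127.34.0.0/16 (H4) depth=16
  + 0.0.0.0/0 (H6) depth=0
  Q 7.11.189.179: descend 0 ; hops seen [H6] ; pick H6
  + 190.0.0.0/8 (H0) depth=8
  + 231.141.0.0/16 (H5) depth=16
  + 127.34.128.0/17 (H5) depth=17
  Q 127.34.57.144: descend 0111111100100010 ; hops seen [H6,H4] ; pick H4
  Q 127.34.0.26: descend 0111111100100010 ; hops seen [H6,H4] ; pick H4
  del 127.34.128.0/17 (clear depth 17)
  Q 231.0.0.0: descend 11100111 ; hops seen [H6,H6] ; pick H6
  Q 221.235.7.223: descend 1101110111101011 ; hops seen [H6,H4] ; pick H4
  + 0.0.0.0/0 (H2) depth=0
  Q 231.141.1.229: descend 1110011110001101 ; hops seen [H2,H6,H5] ; pick H5
  Q 49.59.220.199: descend 0 ; hops seen [H2] ; pick H2
  del 190.109.32.0/24 (clear depth 24)
  del 190.0.0.0/8 (clear depth 8)
  + 221.235.168.128/25 (H4) depth=25
  Q 231.141.0.125: descend 1110011110001101 ; hops seen [H2,H6,H5] ; pick H5
  + 231.141.0.0/16 (H1) depth=16
  Q 231.141.8.184: descend 1110011110001101 ; hops seen [H2,H6,H1] ; pick H1
  + 127.34.191.80/28 (H0) depth=28
  Q 231.0.0.20: descend 11100111 ; hops seen [H2,H6] ; pick H6
  Q 231.0.0.92: descend 11100111 ; hops seen [H2,H6] ; pick H6
  Q 127.34.0.30: descend 0111111100100010 ; hops seen [H2,H4] ; pick H4
  Q 255.210.188.116: descend 111 ; hops seen [H2] ; pick H2
  Q 127.34.0.24: descend 0111111100100010 ; hops seen [H2,H4] ; pick H4
  del 231.0.0.0/8 (clear depth 8)
  + 127.34.191.0/24 (H6) depth=24
  Q 154.70.49.107: descend 10 ; hops seen [H2] ; pick H2
  + 127.34.191.0/24 (H3) depth=24
  + 221.235.160.0/20 (H5) depth=20
  Q 127.34.191.14: descend 0111111100100010101111110 ; hops seen [H2,H4,H3] ; pick H3

== LOOKUPS ==
["H6","H4","H6","H4","H4","H6","H4","H5","H2","H5","H1","H6","H6","H4","H2","H4","H2","H3"]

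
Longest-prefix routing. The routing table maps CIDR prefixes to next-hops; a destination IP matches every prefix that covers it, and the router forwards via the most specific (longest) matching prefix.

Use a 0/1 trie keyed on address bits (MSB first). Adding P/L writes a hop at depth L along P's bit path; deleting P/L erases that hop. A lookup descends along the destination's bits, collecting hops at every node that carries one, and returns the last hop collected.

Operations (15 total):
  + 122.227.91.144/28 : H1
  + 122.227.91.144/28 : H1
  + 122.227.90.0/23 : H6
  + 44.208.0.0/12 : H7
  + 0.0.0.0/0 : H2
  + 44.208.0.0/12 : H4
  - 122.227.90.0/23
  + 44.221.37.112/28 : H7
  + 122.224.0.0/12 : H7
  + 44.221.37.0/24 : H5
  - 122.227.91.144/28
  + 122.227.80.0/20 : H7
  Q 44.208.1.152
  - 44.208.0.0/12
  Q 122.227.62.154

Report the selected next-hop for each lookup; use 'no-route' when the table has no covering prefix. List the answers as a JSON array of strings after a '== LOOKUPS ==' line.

Process each operation:
  add 122.227.91.144/28 -> H1 at depth 28
  add 122.227.91.144/28 -> H1 at depth 28
  add 122.227.90.0/23 -> H6 at depth 23
  add 44.208.0.0/12 -> H7 at depth 12
  add 0.0.0.0/0 -> H2 at depth 0
  add 44.208.0.0/12 -> H4 at depth 12
  - 122.227.90.0/23 clear@23
  add 44.221.37.112/28 -> H7 at depth 28
  add 122.224.0.0/12 -> H7 at depth 12
  add 44.221.37.0/24 -> H5 at depth 24
  - 122.227.91.144/28 clear@28
  add 122.227.80.0/20 -> H7 at depth 20
  ? 44.208.1.152  path d0:H2→d1:-→d2:-→d3:-→d4:-→d5:-→d6:-→d7:-→d8:-→d9:-→d10:-→d11:-→d12:H4  best=H4
  - 44.208.0.0/12 clear@12
  ? 122.227.62.154  path d0:H2→d1:-→d2:-→d3:-→d4:-→d5:-→d6:-→d7:-→d8:-→d9:-→d10:-→d11:-→d12:H7→d13:-→d14:-→d15:-→d16:-→d17:-  best=H7

== LOOKUPS ==
["H4","H7"]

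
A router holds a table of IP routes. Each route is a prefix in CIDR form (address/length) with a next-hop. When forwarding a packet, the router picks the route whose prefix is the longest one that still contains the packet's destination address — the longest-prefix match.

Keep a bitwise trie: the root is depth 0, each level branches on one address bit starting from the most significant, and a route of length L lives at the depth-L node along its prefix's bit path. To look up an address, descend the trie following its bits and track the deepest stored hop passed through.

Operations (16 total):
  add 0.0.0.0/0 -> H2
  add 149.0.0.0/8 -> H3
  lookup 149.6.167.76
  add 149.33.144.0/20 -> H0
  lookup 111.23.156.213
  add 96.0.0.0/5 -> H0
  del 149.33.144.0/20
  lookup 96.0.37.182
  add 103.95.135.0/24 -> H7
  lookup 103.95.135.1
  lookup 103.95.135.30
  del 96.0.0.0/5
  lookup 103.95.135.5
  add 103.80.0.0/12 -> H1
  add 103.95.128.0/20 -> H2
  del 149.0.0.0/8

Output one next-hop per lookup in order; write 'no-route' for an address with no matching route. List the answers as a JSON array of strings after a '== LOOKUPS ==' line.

Trace:
  + 0.0.0.0/0 (H2) depth=0
  + 149.0.0.0/8 (H3) depth=8
  lookup 149.6.167.76: bits 10010101 walk d0:H2→d1:-→d2:-→d3:-→d4:-→d5:-→d6:-→d7:-→d8:H3 -> H3
  + 149.33.144.0/20 (H0) depth=20
  lookup 111.23.156.213: bits ε walk d0:H2 -> H2
  + 96.0.0.0/5 (H0) depth=5
  del 149.33.144.0/20 (clear depth 20)
  lookup 96.0.37.182: bits 01100 walk d0:H2→d1:-→d2:-→d3:-→d4:-→d5:H0 -> H0
  + 103.95.135.0/24 (H7) depth=24
  lookup 103.95.135.1: bits 011001110101111110000111 walk d0:H2→d1:-→d2:-→d3:-→d4:-→d5:H0→d6:-→d7:-→d8:-→d9:-→d10:-→d11:-→d12:-→d13:-→d14:-→d15:-→d16:-→d17:-→d18:-→d19:-→d20:-→d21:-→d22:-→d23:-→d24:H7 -> H7
  lookup 103.95.135.30: bits 011001110101111110000111 walk d0:H2→d1:-→d2:-→d3:-→d4:-→d5:H0→d6:-→d7:-→d8:-→d9:-→d10:-→d11:-→d12:-→d13:-→d14:-→d15:-→d16:-→d17:-→d18:-→d19:-→d20:-→d21:-→d22:-→d23:-→d24:H7 -> H7
  del 96.0.0.0/5 (clear depth 5)
  lookup 103.95.135.5: bits 011001110101111110000111 walk d0:H2→d1:-→d2:-→d3:-→d4:-→d5:-→d6:-→d7:-→d8:-→d9:-→d10:-→d11:-→d12:-→d13:-→d14:-→d15:-→d16:-→d17:-→d18:-→d19:-→d20:-→d21:-→d22:-→d23:-→d24:H7 -> H7
  + 103.80.0.0/12 (H1) depth=12
  + 103.95.128.0/20 (H2) depth=20
  del 149.0.0.0/8 (clear depth 8)

== LOOKUPS ==
["H3","H2","H0","H7","H7","H7"]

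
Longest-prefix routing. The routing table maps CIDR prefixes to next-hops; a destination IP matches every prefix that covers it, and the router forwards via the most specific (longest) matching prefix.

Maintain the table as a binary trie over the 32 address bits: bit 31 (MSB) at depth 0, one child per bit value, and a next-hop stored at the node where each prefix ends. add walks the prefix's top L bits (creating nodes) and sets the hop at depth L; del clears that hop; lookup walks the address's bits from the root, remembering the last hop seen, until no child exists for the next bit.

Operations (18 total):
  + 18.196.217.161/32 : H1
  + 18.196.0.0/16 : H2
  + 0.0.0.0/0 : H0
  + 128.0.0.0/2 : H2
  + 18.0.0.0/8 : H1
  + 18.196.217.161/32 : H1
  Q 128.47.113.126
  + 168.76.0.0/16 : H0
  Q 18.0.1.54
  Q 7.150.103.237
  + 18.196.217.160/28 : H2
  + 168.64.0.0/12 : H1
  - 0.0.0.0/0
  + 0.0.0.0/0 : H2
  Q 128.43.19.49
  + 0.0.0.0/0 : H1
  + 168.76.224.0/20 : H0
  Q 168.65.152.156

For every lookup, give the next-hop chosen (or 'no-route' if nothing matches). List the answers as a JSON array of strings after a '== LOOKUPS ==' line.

Apply in order:
  + 18.196.217.161/32 (H1) depth=32
  + 18.196.0.0/16 (H2) depth=16
  + 0.0.0.0/0 (H0) depth=0
  + 128.0.0.0/2 (H2) depth=2
  + 18.0.0.0/8 (H1) depth=8
  + 18.196.217.161/32 (H1) depth=32
  Q 128.47.113.126: descend 10 ; hops seen [H0,H2] ; pick H2
  + 168.76.0.0/16 (H0) depth=16
  Q 18.0.1.54: descend 00010010 ; hops seen [H0,H1] ; pick H1
  Q 7.150.103.237: descend 000 ; hops seen [H0] ; pick H0
  + 18.196.217.160/28 (H2) depth=28
  + 168.64.0.0/12 (H1) depth=12
  del 0.0.0.0/0 (clear depth 0)
  + 0.0.0.0/0 (H2) depth=0
  Q 128.43.19.49: descend 10 ; hops seen [H2,H2] ; pick H2
  + 0.0.0.0/0 (H1) depth=0
  + 168.76.224.0/20 (H0) depth=20
  Q 168.65.152.156: descend 101010000100 ; hops seen [H1,H2,H1] ; pick H1

== LOOKUPS ==
["H2","H1","H0","H2","H1"]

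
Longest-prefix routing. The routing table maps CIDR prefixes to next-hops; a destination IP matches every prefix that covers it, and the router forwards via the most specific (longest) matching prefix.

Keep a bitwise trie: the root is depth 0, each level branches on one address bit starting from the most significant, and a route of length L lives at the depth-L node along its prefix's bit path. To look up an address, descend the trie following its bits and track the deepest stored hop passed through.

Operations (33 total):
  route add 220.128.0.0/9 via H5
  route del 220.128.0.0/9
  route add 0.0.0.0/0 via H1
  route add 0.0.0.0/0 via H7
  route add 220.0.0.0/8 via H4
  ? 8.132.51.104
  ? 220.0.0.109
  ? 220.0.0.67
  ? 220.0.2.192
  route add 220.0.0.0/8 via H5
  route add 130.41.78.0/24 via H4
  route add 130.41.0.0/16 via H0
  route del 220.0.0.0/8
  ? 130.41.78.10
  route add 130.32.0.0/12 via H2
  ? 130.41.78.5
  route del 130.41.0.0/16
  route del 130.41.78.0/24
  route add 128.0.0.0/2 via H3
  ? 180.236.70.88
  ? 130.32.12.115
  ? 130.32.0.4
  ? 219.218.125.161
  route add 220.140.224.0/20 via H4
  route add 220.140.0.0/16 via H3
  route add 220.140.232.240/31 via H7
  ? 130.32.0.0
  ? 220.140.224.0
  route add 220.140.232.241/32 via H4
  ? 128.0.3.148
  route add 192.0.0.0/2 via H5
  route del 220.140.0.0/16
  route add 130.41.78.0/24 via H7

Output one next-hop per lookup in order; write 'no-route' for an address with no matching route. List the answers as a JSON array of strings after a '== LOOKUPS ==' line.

Trace:
  + 220.128.0.0/9 (H5) depth=9
  del 220.128.0.0/9 (clear depth 9)
  + 0.0.0.0/0 (H1) depth=0
  + 0.0.0.0/0 (H7) depth=0
  + 220.0.0.0/8 (H4) depth=8
  ? 8.132.51.104  path d0:H7  best=H7
  ? 220.0.0.109  path d0:H7→d1:-→d2:-→d3:-→d4:-→d5:-→d6:-→d7:-→d8:H4  best=H4
  ? 220.0.0.67  path d0:H7→d1:-→d2:-→d3:-→d4:-→d5:-→d6:-→d7:-→d8:H4  best=H4
  ? 220.0.2.192  path d0:H7→d1:-→d2:-→d3:-→d4:-→d5:-→d6:-→d7:-→d8:H4  best=H4
  + 220.0.0.0/8 (H5) depth=8
  + 130.41.78.0/24 (H4) depth=24
  + 130.41.0.0/16 (H0) depth=16
  del 220.0.0.0/8 (clear depth 8)
  ? 130.41.78.10  path d0:H7→d1:-→d2:-→d3:-→d4:-→d5:-→d6:-→d7:-→d8:-→d9:-→d10:-→d11:-→d12:-→d13:-→d14:-→d15:-→d16:H0→d17:-→d18:-→d19:-→d20:-→d21:-→d22:-→d23:-→d24:H4  best=H4
  + 130.32.0.0/12 (H2) depth=12
  ? 130.41.78.5  path d0:H7→d1:-→d2:-→d3:-→d4:-→d5:-→d6:-→d7:-→d8:-→d9:-→d10:-→d11:-→d12:H2→d13:-→d14:-→d15:-→d16:H0→d17:-→d18:-→d19:-→d20:-→d21:-→d22:-→d23:-→d24:H4  best=H4
  del 130.41.0.0/16 (clear depth 16)
  del 130.41.78.0/24 (clear depth 24)
  + 128.0.0.0/2 (H3) depth=2
  ? 180.236.70.88  path d0:H7→d1:-→d2:H3  best=H3
  ? 130.32.12.115  path d0:H7→d1:-→d2:H3→d3:-→d4:-→d5:-→d6:-→d7:-→d8:-→d9:-→d10:-→d11:-→d12:H2  best=H2
  ? 130.32.0.4  path d0:H7→d1:-→d2:H3→d3:-→d4:-→d5:-→d6:-→d7:-→d8:-→d9:-→d10:-→d11:-→d12:H2  best=H2
  ? 219.218.125.161  path d0:H7→d1:-→d2:-→d3:-→d4:-→d5:-  best=H7
  + 220.140.224.0/20 (H4) depth=20
  + 220.140.0.0/16 (H3) depth=16
  + 220.140.232.240/31 (H7) depth=31
  ? 130.32.0.0  path d0:H7→d1:-→d2:H3→d3:-→d4:-→d5:-→d6:-→d7:-→d8:-→d9:-→d10:-→d11:-→d12:H2  best=H2
  ? 220.140.224.0  path d0:H7→d1:-→d2:-→d3:-→d4:-→d5:-→d6:-→d7:-→d8:-→d9:-→d10:-→d11:-→d12:-→d13:-→d14:-→d15:-→d16:H3→d17:-→d18:-→d19:-→d20:H4  best=H4
  + 220.140.232.241/32 (H4) depth=32
  ? 128.0.3.148  path d0:H7→d1:-→d2:H3→d3:-→d4:-→d5:-→d6:-  best=H3
  + 192.0.0.0/2 (H5) depth=2
  del 220.140.0.0/16 (clear depth 16)
  + 130.41.78.0/24 (H7) depth=24

== LOOKUPS ==
["H7","H4","H4","H4","H4","H4","H3","H2","H2","H7","H2","H4","H3"]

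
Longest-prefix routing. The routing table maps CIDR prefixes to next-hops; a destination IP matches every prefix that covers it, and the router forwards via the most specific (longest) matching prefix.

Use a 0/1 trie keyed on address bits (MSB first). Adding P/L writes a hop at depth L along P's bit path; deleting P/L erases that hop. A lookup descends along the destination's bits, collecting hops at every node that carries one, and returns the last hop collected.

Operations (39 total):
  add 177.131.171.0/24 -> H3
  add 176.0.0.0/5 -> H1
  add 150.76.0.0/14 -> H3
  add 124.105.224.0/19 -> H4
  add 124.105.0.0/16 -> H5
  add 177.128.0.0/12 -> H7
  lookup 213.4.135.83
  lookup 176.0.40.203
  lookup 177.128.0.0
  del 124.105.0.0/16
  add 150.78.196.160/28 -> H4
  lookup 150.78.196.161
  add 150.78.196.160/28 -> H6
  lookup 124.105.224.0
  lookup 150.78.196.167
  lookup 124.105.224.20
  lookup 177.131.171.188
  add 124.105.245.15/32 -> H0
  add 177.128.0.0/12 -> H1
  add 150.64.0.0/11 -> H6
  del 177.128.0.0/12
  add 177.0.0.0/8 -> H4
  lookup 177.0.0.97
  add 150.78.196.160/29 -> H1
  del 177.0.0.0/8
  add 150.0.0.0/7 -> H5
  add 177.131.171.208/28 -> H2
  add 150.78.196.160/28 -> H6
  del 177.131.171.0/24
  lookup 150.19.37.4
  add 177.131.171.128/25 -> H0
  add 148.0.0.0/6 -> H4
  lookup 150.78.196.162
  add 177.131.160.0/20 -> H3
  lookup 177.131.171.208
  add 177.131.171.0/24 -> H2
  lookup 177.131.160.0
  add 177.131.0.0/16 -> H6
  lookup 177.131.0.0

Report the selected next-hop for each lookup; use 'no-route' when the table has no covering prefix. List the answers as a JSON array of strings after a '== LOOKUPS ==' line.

Trace:
  + 177.131.171.0/24 (H3) depth=24
  + 176.0.0.0/5 (H1) depth=5
  + 150.76.0.0/14 (H3) depth=14
  + 124.105.224.0/19 (H4) depth=19
  + 124.105.0.0/16 (H5) depth=16
  + 177.128.0.0/12 (H7) depth=12
  Q 213.4.135.83: descend 1 ; hops seen [∅] ; pick no-route
  Q 176.0.40.203: descend 1011000 ; hops seen [H1] ; pick H1
  Q 177.128.0.0: descend 10110001100000 ; hops seen [H1,H7] ; pick H7
  - 124.105.0.0/16 clear@16
  + 150.78.196.160/28 (H4) depth=28
  Q 150.78.196.161: descend 1001011001001110110001001010 ; hops seen [H3,H4] ; pick H4
  + 150.78.196.160/28 (H6) depth=28
  Q 124.105.224.0: descend 0111110001101001111 ; hops seen [H4] ; pick H4
  Q 150.78.196.167: descend 1001011001001110110001001010 ; hops seen [H3,H6] ; pick H6
  Q 124.105.224.20: descend 0111110001101001111 ; hops seen [H4] ; pick H4
  Q 177.131.171.188: descend 101100011000001110101011 ; hops seen [H1,H7,H3] ; pick H3
  + 124.105.245.15/32 (H0) depth=32
  + 177.128.0.0/12 (H1) depth=12
  + 150.64.0.0/11 (H6) depth=11
  - 177.128.0.0/12 clear@12
  + 177.0.0.0/8 (H4) depth=8
  Q 177.0.0.97: descend 10110001 ; hops seen [H1,H4] ; pick H4
  + 150.78.196.160/29 (H1) depth=29
  - 177.0.0.0/8 clear@8
  + 150.0.0.0/7 (H5) depth=7
  + 177.131.171.208/28 (H2) depth=28
  + 150.78.196.160/28 (H6) depth=28
  - 177.131.171.0/24 clear@24
  Q 150.19.37.4: descend 100101100 ; hops seen [H5] ; pick H5
  + 177.131.171.128/25 (H0) depth=25
  + 148.0.0.0/6 (H4) depth=6
  Q 150.78.196.162: descend 10010110010011101100010010100 ; hops seen [H4,H5,H6,H3,H6,H1] ; pick H1
  + 177.131.160.0/20 (H3) depth=20
  Q 177.131.171.208: descend 1011000110000011101010111101 ; hops seen [H1,H3,H0,H2] ; pick H2
  + 177.131.171.0/24 (H2) depth=24
  Q 177.131.160.0: descend 10110001100000111010 ; hops seen [H1,H3] ; pick H3
  + 177.131.0.0/16 (H6) depth=16
  Q 177.131.0.0: descend 1011000110000011 ; hops seen [H1,H6] ; pick H6

== LOOKUPS ==
["no-route","H1","H7","H4","H4","H6","H4","H3","H4","H5","H1","H2","H3","H6"]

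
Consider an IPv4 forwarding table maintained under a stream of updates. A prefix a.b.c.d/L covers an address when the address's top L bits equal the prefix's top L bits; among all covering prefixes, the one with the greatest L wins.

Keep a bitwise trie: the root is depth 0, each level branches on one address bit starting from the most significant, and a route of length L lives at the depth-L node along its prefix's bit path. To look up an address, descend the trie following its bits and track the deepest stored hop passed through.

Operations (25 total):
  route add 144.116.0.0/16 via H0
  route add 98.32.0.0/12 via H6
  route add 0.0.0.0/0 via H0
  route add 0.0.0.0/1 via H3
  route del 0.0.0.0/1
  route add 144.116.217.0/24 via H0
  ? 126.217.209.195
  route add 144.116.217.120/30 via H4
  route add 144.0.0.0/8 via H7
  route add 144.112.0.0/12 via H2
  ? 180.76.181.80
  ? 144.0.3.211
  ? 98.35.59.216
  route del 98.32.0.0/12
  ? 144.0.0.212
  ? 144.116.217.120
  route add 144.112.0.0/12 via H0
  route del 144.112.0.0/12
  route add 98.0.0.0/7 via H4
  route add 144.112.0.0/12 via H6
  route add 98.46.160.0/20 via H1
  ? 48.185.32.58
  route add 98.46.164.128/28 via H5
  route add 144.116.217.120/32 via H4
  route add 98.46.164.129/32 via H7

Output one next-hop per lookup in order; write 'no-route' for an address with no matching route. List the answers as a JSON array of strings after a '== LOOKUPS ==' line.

Process each operation:
  add 144.116.0.0/16 -> H0 at depth 16
  add 98.32.0.0/12 -> H6 at depth 12
  add 0.0.0.0/0 -> H0 at depth 0
  add 0.0.0.0/1 -> H3 at depth 1
  del 0.0.0.0/1 (clear depth 1)
  add 144.116.217.0/24 -> H0 at depth 24
  lookup 126.217.209.195: bits 011 walk d0:H0→d1:-→d2:-→d3:- -> H0
  add 144.116.217.120/30 -> H4 at depth 30
  add 144.0.0.0/8 -> H7 at depth 8
  add 144.112.0.0/12 -> H2 at depth 12
  lookup 180.76.181.80: bits 10 walk d0:H0→d1:-→d2:- -> H0
  lookup 144.0.3.211: bits 100100000 walk d0:H0→d1:-→d2:-→d3:-→d4:-→d5:-→d6:-→d7:-→d8:H7→d9:- -> H7
  lookup 98.35.59.216: bits 011000100010 walk d0:H0→d1:-→d2:-→d3:-→d4:-→d5:-→d6:-→d7:-→d8:-→d9:-→d10:-→d11:-→d12:H6 -> H6
  del 98.32.0.0/12 (clear depth 12)
  lookup 144.0.0.212: bits 100100000 walk d0:H0→d1:-→d2:-→d3:-→d4:-→d5:-→d6:-→d7:-→d8:H7→d9:- -> H7
  lookup 144.116.217.120: bits 100100000111010011011001011110 walk d0:H0→d1:-→d2:-→d3:-→d4:-→d5:-→d6:-→d7:-→d8:H7→d9:-→d10:-→d11:-→d12:H2→d13:-→d14:-→d15:-→d16:H0→d17:-→d18:-→d19:-→d20:-→d21:-→d22:-→d23:-→d24:H0→d25:-→d26:-→d27:-→d28:-→d29:-→d30:H4 -> H4
  add 144.112.0.0/12 -> H0 at depth 12
  del 144.112.0.0/12 (clear depth 12)
  add 98.0.0.0/7 -> H4 at depth 7
  add 144.112.0.0/12 -> H6 at depth 12
  add 98.46.160.0/20 -> H1 at depth 20
  lookup 48.185.32.58: bits 0 walk d0:H0→d1:- -> H0
  add 98.46.164.128/28 -> H5 at depth 28
  add 144.116.217.120/32 -> H4 at depth 32
  add 98.46.164.129/32 -> H7 at depth 32

== LOOKUPS ==
["H0","H0","H7","H6","H7","H4","H0"]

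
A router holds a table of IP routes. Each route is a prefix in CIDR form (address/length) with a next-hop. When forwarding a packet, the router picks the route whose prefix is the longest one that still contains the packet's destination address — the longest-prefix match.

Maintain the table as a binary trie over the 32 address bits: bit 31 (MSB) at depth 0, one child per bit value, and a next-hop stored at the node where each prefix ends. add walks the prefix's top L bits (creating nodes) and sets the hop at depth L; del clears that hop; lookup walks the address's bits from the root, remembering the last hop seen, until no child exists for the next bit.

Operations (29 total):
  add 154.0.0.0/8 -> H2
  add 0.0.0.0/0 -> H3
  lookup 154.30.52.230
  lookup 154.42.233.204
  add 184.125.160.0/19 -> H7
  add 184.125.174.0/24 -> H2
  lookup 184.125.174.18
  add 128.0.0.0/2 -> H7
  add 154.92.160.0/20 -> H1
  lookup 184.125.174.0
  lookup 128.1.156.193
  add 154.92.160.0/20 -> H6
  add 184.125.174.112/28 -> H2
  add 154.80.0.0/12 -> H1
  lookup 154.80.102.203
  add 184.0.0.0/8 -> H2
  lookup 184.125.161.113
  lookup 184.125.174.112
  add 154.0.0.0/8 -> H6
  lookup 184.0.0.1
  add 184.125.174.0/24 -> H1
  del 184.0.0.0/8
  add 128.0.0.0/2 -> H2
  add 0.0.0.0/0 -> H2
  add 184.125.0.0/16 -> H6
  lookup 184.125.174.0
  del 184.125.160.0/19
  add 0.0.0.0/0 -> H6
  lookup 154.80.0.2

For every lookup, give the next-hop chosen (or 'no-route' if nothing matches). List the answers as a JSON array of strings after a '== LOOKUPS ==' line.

Apply in order:
  add 154.0.0.0/8 -> H2 at depth 8
  add 0.0.0.0/0 -> H3 at depth 0
  ? 154.30.52.230  path d0:H3→d1:-→d2:-→d3:-→d4:-→d5:-→d6:-→d7:-→d8:H2  best=H2
  ? 154.42.233.204  path d0:H3→d1:-→d2:-→d3:-→d4:-→d5:-→d6:-→d7:-→d8:H2  best=H2
  add 184.125.160.0/19 -> H7 at depth 19
  add 184.125.174.0/24 -> H2 at depth 24
  ? 184.125.174.18  path d0:H3→d1:-→d2:-→d3:-→d4:-→d5:-→d6:-→d7:-→d8:-→d9:-→d10:-→d11:-→d12:-→d13:-→d14:-→d15:-→d16:-→d17:-→d18:-→d19:H7→d20:-→d21:-→d22:-→d23:-→d24:H2  best=H2
  add 128.0.0.0/2 -> H7 at depth 2
  add 154.92.160.0/20 -> H1 at depth 20
  ? 184.125.174.0  path d0:H3→d1:-→d2:H7→d3:-→d4:-→d5:-→d6:-→d7:-→d8:-→d9:-→d10:-→d11:-→d12:-→d13:-→d14:-→d15:-→d16:-→d17:-→d18:-→d19:H7→d20:-→d21:-→d22:-→d23:-→d24:H2  best=H2
  ? 128.1.156.193  path d0:H3→d1:-→d2:H7→d3:-  best=H7
  add 154.92.160.0/20 -> H6 at depth 20
  add 184.125.174.112/28 -> H2 at depth 28
  add 154.80.0.0/12 -> H1 at depth 12
  ? 154.80.102.203  path d0:H3→d1:-→d2:H7→d3:-→d4:-→d5:-→d6:-→d7:-→d8:H2→d9:-→d10:-→d11:-→d12:H1  best=H1
  add 184.0.0.0/8 -> H2 at depth 8
  ? 184.125.161.113  path d0:H3→d1:-→d2:H7→d3:-→d4:-→d5:-→d6:-→d7:-→d8:H2→d9:-→d10:-→d11:-→d12:-→d13:-→d14:-→d15:-→d16:-→d17:-→d18:-→d19:H7→d20:-  best=H7
  ? 184.125.174.112  path d0:H3→d1:-→d2:H7→d3:-→d4:-→d5:-→d6:-→d7:-→d8:H2→d9:-→d10:-→d11:-→d12:-→d13:-→d14:-→d15:-→d16:-→d17:-→d18:-→d19:H7→d20:-→d21:-→d22:-→d23:-→d24:H2→d25:-→d26:-→d27:-→d28:H2  best=H2
  add 154.0.0.0/8 -> H6 at depth 8
  ? 184.0.0.1  path d0:H3→d1:-→d2:H7→d3:-→d4:-→d5:-→d6:-→d7:-→d8:H2→d9:-  best=H2
  add 184.125.174.0/24 -> H1 at depth 24
  del 184.0.0.0/8 (clear depth 8)
  add 128.0.0.0/2 -> H2 at depth 2
  add 0.0.0.0/0 -> H2 at depth 0
  add 184.125.0.0/16 -> H6 at depth 16
  ? 184.125.174.0  path d0:H2→d1:-→d2:H2→d3:-→d4:-→d5:-→d6:-→d7:-→d8:-→d9:-→d10:-→d11:-→d12:-→d13:-→d14:-→d15:-→d16:H6→d17:-→d18:-→d19:H7→d20:-→d21:-→d22:-→d23:-→d24:H1→d25:-  best=H1
  del 184.125.160.0/19 (clear depth 19)
  add 0.0.0.0/0 -> H6 at depth 0
  ? 154.80.0.2  path d0:H6→d1:-→d2:H2→d3:-→d4:-→d5:-→d6:-→d7:-→d8:H6→d9:-→d10:-→d11:-→d12:H1  best=H1

== LOOKUPS ==
["H2","H2","H2","H2","H7","H1","H7","H2","H2","H1","H1"]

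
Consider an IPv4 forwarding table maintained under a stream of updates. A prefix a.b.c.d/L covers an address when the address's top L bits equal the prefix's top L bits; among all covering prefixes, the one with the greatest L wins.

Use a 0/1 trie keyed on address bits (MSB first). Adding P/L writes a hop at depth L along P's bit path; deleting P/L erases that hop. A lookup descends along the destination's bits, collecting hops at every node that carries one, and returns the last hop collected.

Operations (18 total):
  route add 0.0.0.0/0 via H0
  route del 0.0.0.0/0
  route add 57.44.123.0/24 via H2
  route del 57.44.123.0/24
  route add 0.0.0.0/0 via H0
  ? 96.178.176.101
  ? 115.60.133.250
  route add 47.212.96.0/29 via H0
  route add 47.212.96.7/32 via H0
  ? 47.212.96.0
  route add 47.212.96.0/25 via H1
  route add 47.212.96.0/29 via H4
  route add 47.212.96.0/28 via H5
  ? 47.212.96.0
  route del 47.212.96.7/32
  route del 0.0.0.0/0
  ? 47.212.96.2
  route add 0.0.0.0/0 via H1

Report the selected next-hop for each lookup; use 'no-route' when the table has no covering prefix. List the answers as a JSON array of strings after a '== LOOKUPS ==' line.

Trace:
  add 0.0.0.0/0 -> H0 at depth 0
  del 0.0.0.0/0 (clear depth 0)
  add 57.44.123.0/24 -> H2 at depth 24
  del 57.44.123.0/24 (clear depth 24)
  add 0.0.0.0/0 -> H0 at depth 0
  ? 96.178.176.101  path d0:H0→d1:-  best=H0
  ? 115.60.133.250  path d0:H0→d1:-  best=H0
  add 47.212.96.0/29 -> H0 at depth 29
  add 47.212.96.7/32 -> H0 at depth 32
  ? 47.212.96.0  path d0:H0→d1:-→d2:-→d3:-→d4:-→d5:-→d6:-→d7:-→d8:-→d9:-→d10:-→d11:-→d12:-→d13:-→d14:-→d15:-→d16:-→d17:-→d18:-→d19:-→d20:-→d21:-→d22:-→d23:-→d24:-→d25:-→d26:-→d27:-→d28:-→d29:H0  best=H0
  add 47.212.96.0/25 -> H1 at depth 25
  add 47.212.96.0/29 -> H4 at depth 29
  add 47.212.96.0/28 -> H5 at depth 28
  ? 47.212.96.0  path d0:H0→d1:-→d2:-→d3:-→d4:-→d5:-→d6:-→d7:-→d8:-→d9:-→d10:-→d11:-→d12:-→d13:-→d14:-→d15:-→d16:-→d17:-→d18:-→d19:-→d20:-→d21:-→d22:-→d23:-→d24:-→d25:H1→d26:-→d27:-→d28:H5→d29:H4  best=H4
  del 47.212.96.7/32 (clear depth 32)
  del 0.0.0.0/0 (clear depth 0)
  ? 47.212.96.2  path d0:-→d1:-→d2:-→d3:-→d4:-→d5:-→d6:-→d7:-→d8:-→d9:-→d10:-→d11:-→d12:-→d13:-→d14:-→d15:-→d16:-→d17:-→d18:-→d19:-→d20:-→d21:-→d22:-→d23:-→d24:-→d25:H1→d26:-→d27:-→d28:H5→d29:H4  best=H4
  add 0.0.0.0/0 -> H1 at depth 0

== LOOKUPS ==
["H0","H0","H0","H4","H4"]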